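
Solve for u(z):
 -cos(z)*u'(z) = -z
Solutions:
 u(z) = C1 + Integral(z/cos(z), z)


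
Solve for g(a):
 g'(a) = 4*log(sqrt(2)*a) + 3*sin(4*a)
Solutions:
 g(a) = C1 + 4*a*log(a) - 4*a + 2*a*log(2) - 3*cos(4*a)/4


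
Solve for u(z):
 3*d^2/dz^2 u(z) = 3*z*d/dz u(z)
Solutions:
 u(z) = C1 + C2*erfi(sqrt(2)*z/2)


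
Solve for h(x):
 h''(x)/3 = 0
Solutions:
 h(x) = C1 + C2*x


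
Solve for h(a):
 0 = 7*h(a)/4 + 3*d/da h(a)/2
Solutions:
 h(a) = C1*exp(-7*a/6)


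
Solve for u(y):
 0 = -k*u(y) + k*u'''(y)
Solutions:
 u(y) = C3*exp(y) + (C1*sin(sqrt(3)*y/2) + C2*cos(sqrt(3)*y/2))*exp(-y/2)


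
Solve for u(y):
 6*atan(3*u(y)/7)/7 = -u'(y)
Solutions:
 Integral(1/atan(3*_y/7), (_y, u(y))) = C1 - 6*y/7


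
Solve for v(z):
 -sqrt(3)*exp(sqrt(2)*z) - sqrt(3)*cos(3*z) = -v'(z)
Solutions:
 v(z) = C1 + sqrt(6)*exp(sqrt(2)*z)/2 + sqrt(3)*sin(3*z)/3


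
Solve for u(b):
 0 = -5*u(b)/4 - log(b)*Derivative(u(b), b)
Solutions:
 u(b) = C1*exp(-5*li(b)/4)


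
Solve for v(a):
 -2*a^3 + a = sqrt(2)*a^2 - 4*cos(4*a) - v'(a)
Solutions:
 v(a) = C1 + a^4/2 + sqrt(2)*a^3/3 - a^2/2 - sin(4*a)


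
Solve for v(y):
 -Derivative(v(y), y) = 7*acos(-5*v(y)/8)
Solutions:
 Integral(1/acos(-5*_y/8), (_y, v(y))) = C1 - 7*y


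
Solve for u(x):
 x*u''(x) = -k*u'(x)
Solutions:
 u(x) = C1 + x^(1 - re(k))*(C2*sin(log(x)*Abs(im(k))) + C3*cos(log(x)*im(k)))


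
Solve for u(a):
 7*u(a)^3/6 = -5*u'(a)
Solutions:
 u(a) = -sqrt(15)*sqrt(-1/(C1 - 7*a))
 u(a) = sqrt(15)*sqrt(-1/(C1 - 7*a))


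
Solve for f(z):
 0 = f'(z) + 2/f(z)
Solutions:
 f(z) = -sqrt(C1 - 4*z)
 f(z) = sqrt(C1 - 4*z)


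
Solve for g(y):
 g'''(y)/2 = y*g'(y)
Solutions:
 g(y) = C1 + Integral(C2*airyai(2^(1/3)*y) + C3*airybi(2^(1/3)*y), y)


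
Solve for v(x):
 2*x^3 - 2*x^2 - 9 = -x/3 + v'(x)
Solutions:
 v(x) = C1 + x^4/2 - 2*x^3/3 + x^2/6 - 9*x


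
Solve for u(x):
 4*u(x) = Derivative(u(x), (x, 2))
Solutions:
 u(x) = C1*exp(-2*x) + C2*exp(2*x)


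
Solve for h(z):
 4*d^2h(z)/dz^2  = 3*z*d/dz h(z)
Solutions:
 h(z) = C1 + C2*erfi(sqrt(6)*z/4)


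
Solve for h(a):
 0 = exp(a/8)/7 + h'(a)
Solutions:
 h(a) = C1 - 8*exp(a/8)/7


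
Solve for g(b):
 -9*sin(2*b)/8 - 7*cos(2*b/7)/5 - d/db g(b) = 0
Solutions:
 g(b) = C1 - 49*sin(2*b/7)/10 + 9*cos(2*b)/16


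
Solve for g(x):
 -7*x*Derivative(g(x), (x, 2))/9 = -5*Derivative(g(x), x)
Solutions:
 g(x) = C1 + C2*x^(52/7)


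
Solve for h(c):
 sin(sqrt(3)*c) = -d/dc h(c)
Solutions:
 h(c) = C1 + sqrt(3)*cos(sqrt(3)*c)/3


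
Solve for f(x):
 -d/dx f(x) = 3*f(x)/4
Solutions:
 f(x) = C1*exp(-3*x/4)


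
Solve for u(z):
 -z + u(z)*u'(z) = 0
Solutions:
 u(z) = -sqrt(C1 + z^2)
 u(z) = sqrt(C1 + z^2)


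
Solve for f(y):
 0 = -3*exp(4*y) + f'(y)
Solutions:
 f(y) = C1 + 3*exp(4*y)/4


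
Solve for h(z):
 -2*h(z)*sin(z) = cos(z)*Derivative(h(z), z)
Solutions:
 h(z) = C1*cos(z)^2


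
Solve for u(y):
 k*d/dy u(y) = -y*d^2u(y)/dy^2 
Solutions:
 u(y) = C1 + y^(1 - re(k))*(C2*sin(log(y)*Abs(im(k))) + C3*cos(log(y)*im(k)))


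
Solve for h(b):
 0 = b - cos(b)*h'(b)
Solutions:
 h(b) = C1 + Integral(b/cos(b), b)


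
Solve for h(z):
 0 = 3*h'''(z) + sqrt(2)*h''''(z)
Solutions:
 h(z) = C1 + C2*z + C3*z^2 + C4*exp(-3*sqrt(2)*z/2)


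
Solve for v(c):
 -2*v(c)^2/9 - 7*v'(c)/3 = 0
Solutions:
 v(c) = 21/(C1 + 2*c)


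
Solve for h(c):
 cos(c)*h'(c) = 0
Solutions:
 h(c) = C1


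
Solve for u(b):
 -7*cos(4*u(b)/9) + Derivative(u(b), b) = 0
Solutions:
 -7*b - 9*log(sin(4*u(b)/9) - 1)/8 + 9*log(sin(4*u(b)/9) + 1)/8 = C1


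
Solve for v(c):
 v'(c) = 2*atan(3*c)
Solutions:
 v(c) = C1 + 2*c*atan(3*c) - log(9*c^2 + 1)/3


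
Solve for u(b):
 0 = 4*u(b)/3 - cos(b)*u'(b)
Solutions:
 u(b) = C1*(sin(b) + 1)^(2/3)/(sin(b) - 1)^(2/3)


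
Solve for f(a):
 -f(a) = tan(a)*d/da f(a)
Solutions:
 f(a) = C1/sin(a)


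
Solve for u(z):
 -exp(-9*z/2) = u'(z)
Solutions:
 u(z) = C1 + 2*exp(-9*z/2)/9


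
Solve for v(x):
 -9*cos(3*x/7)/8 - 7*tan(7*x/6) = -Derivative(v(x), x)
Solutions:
 v(x) = C1 - 6*log(cos(7*x/6)) + 21*sin(3*x/7)/8


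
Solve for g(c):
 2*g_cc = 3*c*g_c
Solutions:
 g(c) = C1 + C2*erfi(sqrt(3)*c/2)


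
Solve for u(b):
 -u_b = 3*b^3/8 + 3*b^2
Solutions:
 u(b) = C1 - 3*b^4/32 - b^3


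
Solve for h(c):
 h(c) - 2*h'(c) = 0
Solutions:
 h(c) = C1*exp(c/2)


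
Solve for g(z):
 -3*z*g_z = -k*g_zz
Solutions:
 g(z) = C1 + C2*erf(sqrt(6)*z*sqrt(-1/k)/2)/sqrt(-1/k)


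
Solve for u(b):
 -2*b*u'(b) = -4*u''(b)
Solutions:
 u(b) = C1 + C2*erfi(b/2)


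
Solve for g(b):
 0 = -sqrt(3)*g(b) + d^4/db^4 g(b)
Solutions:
 g(b) = C1*exp(-3^(1/8)*b) + C2*exp(3^(1/8)*b) + C3*sin(3^(1/8)*b) + C4*cos(3^(1/8)*b)


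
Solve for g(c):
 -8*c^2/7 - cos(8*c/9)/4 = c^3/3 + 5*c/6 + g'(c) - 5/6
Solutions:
 g(c) = C1 - c^4/12 - 8*c^3/21 - 5*c^2/12 + 5*c/6 - 9*sin(8*c/9)/32


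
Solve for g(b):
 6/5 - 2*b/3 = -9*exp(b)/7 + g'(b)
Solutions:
 g(b) = C1 - b^2/3 + 6*b/5 + 9*exp(b)/7


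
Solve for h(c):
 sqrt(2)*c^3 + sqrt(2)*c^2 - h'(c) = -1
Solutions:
 h(c) = C1 + sqrt(2)*c^4/4 + sqrt(2)*c^3/3 + c


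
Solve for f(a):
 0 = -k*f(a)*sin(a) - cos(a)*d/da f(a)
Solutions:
 f(a) = C1*exp(k*log(cos(a)))


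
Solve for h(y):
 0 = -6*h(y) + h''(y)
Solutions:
 h(y) = C1*exp(-sqrt(6)*y) + C2*exp(sqrt(6)*y)


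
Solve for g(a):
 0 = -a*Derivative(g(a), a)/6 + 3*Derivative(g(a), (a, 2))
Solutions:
 g(a) = C1 + C2*erfi(a/6)


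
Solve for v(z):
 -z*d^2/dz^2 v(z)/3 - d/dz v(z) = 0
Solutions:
 v(z) = C1 + C2/z^2


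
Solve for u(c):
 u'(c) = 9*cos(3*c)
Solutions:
 u(c) = C1 + 3*sin(3*c)


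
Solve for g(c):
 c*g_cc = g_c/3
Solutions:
 g(c) = C1 + C2*c^(4/3)


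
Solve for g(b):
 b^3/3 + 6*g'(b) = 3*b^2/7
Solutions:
 g(b) = C1 - b^4/72 + b^3/42


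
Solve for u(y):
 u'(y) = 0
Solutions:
 u(y) = C1


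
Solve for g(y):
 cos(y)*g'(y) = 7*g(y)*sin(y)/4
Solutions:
 g(y) = C1/cos(y)^(7/4)


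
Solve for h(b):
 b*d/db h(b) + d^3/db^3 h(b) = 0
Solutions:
 h(b) = C1 + Integral(C2*airyai(-b) + C3*airybi(-b), b)


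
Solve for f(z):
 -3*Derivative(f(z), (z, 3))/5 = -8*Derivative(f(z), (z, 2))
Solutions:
 f(z) = C1 + C2*z + C3*exp(40*z/3)


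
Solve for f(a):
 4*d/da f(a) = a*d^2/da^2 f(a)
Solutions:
 f(a) = C1 + C2*a^5


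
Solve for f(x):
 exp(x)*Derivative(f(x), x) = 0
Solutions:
 f(x) = C1


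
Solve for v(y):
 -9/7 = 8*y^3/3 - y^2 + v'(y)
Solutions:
 v(y) = C1 - 2*y^4/3 + y^3/3 - 9*y/7


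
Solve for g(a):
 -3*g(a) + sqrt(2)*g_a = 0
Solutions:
 g(a) = C1*exp(3*sqrt(2)*a/2)


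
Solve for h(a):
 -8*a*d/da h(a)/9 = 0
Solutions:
 h(a) = C1


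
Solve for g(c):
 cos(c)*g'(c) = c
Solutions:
 g(c) = C1 + Integral(c/cos(c), c)


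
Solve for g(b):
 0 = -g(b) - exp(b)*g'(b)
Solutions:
 g(b) = C1*exp(exp(-b))


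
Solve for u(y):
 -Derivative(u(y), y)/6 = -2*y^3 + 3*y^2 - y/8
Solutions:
 u(y) = C1 + 3*y^4 - 6*y^3 + 3*y^2/8


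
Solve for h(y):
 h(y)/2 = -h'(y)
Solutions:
 h(y) = C1*exp(-y/2)


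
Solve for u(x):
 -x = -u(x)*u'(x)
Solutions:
 u(x) = -sqrt(C1 + x^2)
 u(x) = sqrt(C1 + x^2)


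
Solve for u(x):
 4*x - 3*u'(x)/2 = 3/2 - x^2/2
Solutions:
 u(x) = C1 + x^3/9 + 4*x^2/3 - x


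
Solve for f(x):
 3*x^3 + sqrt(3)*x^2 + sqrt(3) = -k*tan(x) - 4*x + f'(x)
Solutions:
 f(x) = C1 - k*log(cos(x)) + 3*x^4/4 + sqrt(3)*x^3/3 + 2*x^2 + sqrt(3)*x


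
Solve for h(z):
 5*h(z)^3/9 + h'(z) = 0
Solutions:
 h(z) = -3*sqrt(2)*sqrt(-1/(C1 - 5*z))/2
 h(z) = 3*sqrt(2)*sqrt(-1/(C1 - 5*z))/2


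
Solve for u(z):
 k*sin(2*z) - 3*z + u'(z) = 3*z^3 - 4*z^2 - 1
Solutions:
 u(z) = C1 + k*cos(2*z)/2 + 3*z^4/4 - 4*z^3/3 + 3*z^2/2 - z


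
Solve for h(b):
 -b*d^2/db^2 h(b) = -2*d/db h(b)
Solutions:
 h(b) = C1 + C2*b^3


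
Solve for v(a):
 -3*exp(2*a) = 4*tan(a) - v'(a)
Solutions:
 v(a) = C1 + 3*exp(2*a)/2 - 4*log(cos(a))


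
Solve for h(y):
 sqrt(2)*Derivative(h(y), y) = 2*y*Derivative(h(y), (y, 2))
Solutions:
 h(y) = C1 + C2*y^(sqrt(2)/2 + 1)


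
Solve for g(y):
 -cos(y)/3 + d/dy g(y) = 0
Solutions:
 g(y) = C1 + sin(y)/3


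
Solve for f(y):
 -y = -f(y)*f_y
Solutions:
 f(y) = -sqrt(C1 + y^2)
 f(y) = sqrt(C1 + y^2)


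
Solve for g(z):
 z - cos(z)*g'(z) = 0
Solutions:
 g(z) = C1 + Integral(z/cos(z), z)


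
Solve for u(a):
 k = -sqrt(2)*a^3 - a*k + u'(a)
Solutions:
 u(a) = C1 + sqrt(2)*a^4/4 + a^2*k/2 + a*k


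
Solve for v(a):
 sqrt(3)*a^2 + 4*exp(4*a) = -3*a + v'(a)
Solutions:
 v(a) = C1 + sqrt(3)*a^3/3 + 3*a^2/2 + exp(4*a)


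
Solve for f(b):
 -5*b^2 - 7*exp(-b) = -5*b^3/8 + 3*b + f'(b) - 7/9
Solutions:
 f(b) = C1 + 5*b^4/32 - 5*b^3/3 - 3*b^2/2 + 7*b/9 + 7*exp(-b)


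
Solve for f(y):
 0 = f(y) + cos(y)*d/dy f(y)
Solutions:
 f(y) = C1*sqrt(sin(y) - 1)/sqrt(sin(y) + 1)


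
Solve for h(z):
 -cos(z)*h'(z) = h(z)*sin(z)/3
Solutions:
 h(z) = C1*cos(z)^(1/3)


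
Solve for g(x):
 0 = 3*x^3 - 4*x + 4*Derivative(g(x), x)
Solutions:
 g(x) = C1 - 3*x^4/16 + x^2/2


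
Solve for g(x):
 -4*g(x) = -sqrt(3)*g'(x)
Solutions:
 g(x) = C1*exp(4*sqrt(3)*x/3)


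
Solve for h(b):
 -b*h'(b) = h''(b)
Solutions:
 h(b) = C1 + C2*erf(sqrt(2)*b/2)


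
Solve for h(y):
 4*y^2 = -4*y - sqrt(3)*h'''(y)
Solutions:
 h(y) = C1 + C2*y + C3*y^2 - sqrt(3)*y^5/45 - sqrt(3)*y^4/18


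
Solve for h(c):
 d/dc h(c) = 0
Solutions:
 h(c) = C1


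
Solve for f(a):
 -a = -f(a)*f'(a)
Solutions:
 f(a) = -sqrt(C1 + a^2)
 f(a) = sqrt(C1 + a^2)


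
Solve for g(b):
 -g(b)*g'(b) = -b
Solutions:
 g(b) = -sqrt(C1 + b^2)
 g(b) = sqrt(C1 + b^2)


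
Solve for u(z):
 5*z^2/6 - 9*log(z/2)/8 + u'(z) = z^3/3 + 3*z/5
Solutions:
 u(z) = C1 + z^4/12 - 5*z^3/18 + 3*z^2/10 + 9*z*log(z)/8 - 9*z/8 - 9*z*log(2)/8


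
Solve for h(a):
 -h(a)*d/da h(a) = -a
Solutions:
 h(a) = -sqrt(C1 + a^2)
 h(a) = sqrt(C1 + a^2)


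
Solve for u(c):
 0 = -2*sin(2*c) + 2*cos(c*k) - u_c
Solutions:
 u(c) = C1 + cos(2*c) + 2*sin(c*k)/k


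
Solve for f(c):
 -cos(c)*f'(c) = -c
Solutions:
 f(c) = C1 + Integral(c/cos(c), c)


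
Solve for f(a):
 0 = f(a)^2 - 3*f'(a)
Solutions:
 f(a) = -3/(C1 + a)


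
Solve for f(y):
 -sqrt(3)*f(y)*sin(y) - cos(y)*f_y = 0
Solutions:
 f(y) = C1*cos(y)^(sqrt(3))


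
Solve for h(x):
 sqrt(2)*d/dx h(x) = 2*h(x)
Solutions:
 h(x) = C1*exp(sqrt(2)*x)


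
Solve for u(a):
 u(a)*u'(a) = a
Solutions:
 u(a) = -sqrt(C1 + a^2)
 u(a) = sqrt(C1 + a^2)


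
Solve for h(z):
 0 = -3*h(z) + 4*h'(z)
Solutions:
 h(z) = C1*exp(3*z/4)


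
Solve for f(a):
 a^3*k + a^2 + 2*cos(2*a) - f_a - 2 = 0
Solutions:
 f(a) = C1 + a^4*k/4 + a^3/3 - 2*a + 2*sin(a)*cos(a)


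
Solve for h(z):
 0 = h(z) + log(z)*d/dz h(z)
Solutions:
 h(z) = C1*exp(-li(z))


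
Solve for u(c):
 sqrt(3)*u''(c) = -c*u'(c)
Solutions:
 u(c) = C1 + C2*erf(sqrt(2)*3^(3/4)*c/6)


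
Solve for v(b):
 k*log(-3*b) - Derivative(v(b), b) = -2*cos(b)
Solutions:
 v(b) = C1 + b*k*(log(-b) - 1) + b*k*log(3) + 2*sin(b)


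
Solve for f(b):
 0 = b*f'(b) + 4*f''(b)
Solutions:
 f(b) = C1 + C2*erf(sqrt(2)*b/4)


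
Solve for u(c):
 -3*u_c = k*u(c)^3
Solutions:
 u(c) = -sqrt(6)*sqrt(-1/(C1 - c*k))/2
 u(c) = sqrt(6)*sqrt(-1/(C1 - c*k))/2


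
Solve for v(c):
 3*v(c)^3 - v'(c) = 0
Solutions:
 v(c) = -sqrt(2)*sqrt(-1/(C1 + 3*c))/2
 v(c) = sqrt(2)*sqrt(-1/(C1 + 3*c))/2


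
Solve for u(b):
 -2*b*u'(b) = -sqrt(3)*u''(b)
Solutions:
 u(b) = C1 + C2*erfi(3^(3/4)*b/3)


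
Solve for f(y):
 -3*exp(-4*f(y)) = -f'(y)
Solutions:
 f(y) = log(-I*(C1 + 12*y)^(1/4))
 f(y) = log(I*(C1 + 12*y)^(1/4))
 f(y) = log(-(C1 + 12*y)^(1/4))
 f(y) = log(C1 + 12*y)/4


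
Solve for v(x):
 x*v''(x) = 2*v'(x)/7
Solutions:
 v(x) = C1 + C2*x^(9/7)


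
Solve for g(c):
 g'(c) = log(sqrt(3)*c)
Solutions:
 g(c) = C1 + c*log(c) - c + c*log(3)/2


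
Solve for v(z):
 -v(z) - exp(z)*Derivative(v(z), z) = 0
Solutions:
 v(z) = C1*exp(exp(-z))


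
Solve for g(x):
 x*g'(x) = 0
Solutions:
 g(x) = C1


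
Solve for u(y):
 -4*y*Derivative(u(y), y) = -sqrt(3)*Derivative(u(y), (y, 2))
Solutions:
 u(y) = C1 + C2*erfi(sqrt(2)*3^(3/4)*y/3)


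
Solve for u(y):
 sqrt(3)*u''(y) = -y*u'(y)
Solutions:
 u(y) = C1 + C2*erf(sqrt(2)*3^(3/4)*y/6)


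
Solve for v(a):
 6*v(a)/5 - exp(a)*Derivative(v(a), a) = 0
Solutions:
 v(a) = C1*exp(-6*exp(-a)/5)


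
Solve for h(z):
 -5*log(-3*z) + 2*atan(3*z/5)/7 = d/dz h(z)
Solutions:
 h(z) = C1 - 5*z*log(-z) + 2*z*atan(3*z/5)/7 - 5*z*log(3) + 5*z - 5*log(9*z^2 + 25)/21


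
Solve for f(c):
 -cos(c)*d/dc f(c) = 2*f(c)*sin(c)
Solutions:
 f(c) = C1*cos(c)^2


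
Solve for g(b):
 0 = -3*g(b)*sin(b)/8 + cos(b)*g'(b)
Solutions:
 g(b) = C1/cos(b)^(3/8)


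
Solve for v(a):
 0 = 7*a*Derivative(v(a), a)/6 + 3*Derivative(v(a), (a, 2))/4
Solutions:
 v(a) = C1 + C2*erf(sqrt(7)*a/3)


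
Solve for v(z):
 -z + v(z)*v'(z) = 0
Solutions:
 v(z) = -sqrt(C1 + z^2)
 v(z) = sqrt(C1 + z^2)


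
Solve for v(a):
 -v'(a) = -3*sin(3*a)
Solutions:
 v(a) = C1 - cos(3*a)


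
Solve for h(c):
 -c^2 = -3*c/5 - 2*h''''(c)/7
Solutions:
 h(c) = C1 + C2*c + C3*c^2 + C4*c^3 + 7*c^6/720 - 7*c^5/400


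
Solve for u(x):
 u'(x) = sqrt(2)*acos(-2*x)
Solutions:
 u(x) = C1 + sqrt(2)*(x*acos(-2*x) + sqrt(1 - 4*x^2)/2)


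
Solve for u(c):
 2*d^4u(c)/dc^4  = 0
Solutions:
 u(c) = C1 + C2*c + C3*c^2 + C4*c^3


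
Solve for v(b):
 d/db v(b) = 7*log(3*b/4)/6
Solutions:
 v(b) = C1 + 7*b*log(b)/6 - 7*b*log(2)/3 - 7*b/6 + 7*b*log(3)/6


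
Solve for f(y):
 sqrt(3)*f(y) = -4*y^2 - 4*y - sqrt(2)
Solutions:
 f(y) = -4*sqrt(3)*y^2/3 - 4*sqrt(3)*y/3 - sqrt(6)/3


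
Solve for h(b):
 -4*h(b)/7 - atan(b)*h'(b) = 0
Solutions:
 h(b) = C1*exp(-4*Integral(1/atan(b), b)/7)


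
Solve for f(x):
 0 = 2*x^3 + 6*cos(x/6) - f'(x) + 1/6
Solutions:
 f(x) = C1 + x^4/2 + x/6 + 36*sin(x/6)


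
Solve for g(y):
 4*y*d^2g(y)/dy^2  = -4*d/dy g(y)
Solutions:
 g(y) = C1 + C2*log(y)


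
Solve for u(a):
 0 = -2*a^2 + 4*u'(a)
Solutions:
 u(a) = C1 + a^3/6


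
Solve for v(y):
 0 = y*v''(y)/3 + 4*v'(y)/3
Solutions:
 v(y) = C1 + C2/y^3


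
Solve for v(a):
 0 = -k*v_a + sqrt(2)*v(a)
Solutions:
 v(a) = C1*exp(sqrt(2)*a/k)


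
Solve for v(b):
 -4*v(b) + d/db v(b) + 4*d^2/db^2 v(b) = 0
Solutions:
 v(b) = C1*exp(b*(-1 + sqrt(65))/8) + C2*exp(-b*(1 + sqrt(65))/8)


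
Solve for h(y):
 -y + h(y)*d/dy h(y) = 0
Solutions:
 h(y) = -sqrt(C1 + y^2)
 h(y) = sqrt(C1 + y^2)


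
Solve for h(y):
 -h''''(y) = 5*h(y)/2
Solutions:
 h(y) = (C1*sin(10^(1/4)*y/2) + C2*cos(10^(1/4)*y/2))*exp(-10^(1/4)*y/2) + (C3*sin(10^(1/4)*y/2) + C4*cos(10^(1/4)*y/2))*exp(10^(1/4)*y/2)


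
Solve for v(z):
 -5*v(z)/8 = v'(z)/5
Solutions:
 v(z) = C1*exp(-25*z/8)


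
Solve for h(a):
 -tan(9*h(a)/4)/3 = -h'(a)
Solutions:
 h(a) = -4*asin(C1*exp(3*a/4))/9 + 4*pi/9
 h(a) = 4*asin(C1*exp(3*a/4))/9


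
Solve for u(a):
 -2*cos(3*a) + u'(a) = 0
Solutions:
 u(a) = C1 + 2*sin(3*a)/3


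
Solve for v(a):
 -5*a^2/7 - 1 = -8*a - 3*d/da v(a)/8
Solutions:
 v(a) = C1 + 40*a^3/63 - 32*a^2/3 + 8*a/3


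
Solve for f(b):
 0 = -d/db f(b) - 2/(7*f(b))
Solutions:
 f(b) = -sqrt(C1 - 28*b)/7
 f(b) = sqrt(C1 - 28*b)/7


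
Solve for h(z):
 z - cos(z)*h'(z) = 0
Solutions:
 h(z) = C1 + Integral(z/cos(z), z)


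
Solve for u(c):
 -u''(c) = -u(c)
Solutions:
 u(c) = C1*exp(-c) + C2*exp(c)


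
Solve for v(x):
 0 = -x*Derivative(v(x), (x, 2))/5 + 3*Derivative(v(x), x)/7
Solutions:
 v(x) = C1 + C2*x^(22/7)


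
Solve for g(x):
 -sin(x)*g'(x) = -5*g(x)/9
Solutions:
 g(x) = C1*(cos(x) - 1)^(5/18)/(cos(x) + 1)^(5/18)


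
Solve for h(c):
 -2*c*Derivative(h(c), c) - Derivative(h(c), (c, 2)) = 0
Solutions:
 h(c) = C1 + C2*erf(c)


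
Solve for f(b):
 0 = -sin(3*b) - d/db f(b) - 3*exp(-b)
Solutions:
 f(b) = C1 + cos(3*b)/3 + 3*exp(-b)


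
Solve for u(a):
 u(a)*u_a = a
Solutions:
 u(a) = -sqrt(C1 + a^2)
 u(a) = sqrt(C1 + a^2)


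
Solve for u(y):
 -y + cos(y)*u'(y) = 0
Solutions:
 u(y) = C1 + Integral(y/cos(y), y)


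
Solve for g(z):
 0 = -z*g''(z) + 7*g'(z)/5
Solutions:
 g(z) = C1 + C2*z^(12/5)


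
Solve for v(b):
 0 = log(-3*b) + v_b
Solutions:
 v(b) = C1 - b*log(-b) + b*(1 - log(3))


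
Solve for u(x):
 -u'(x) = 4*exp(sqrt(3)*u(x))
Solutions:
 u(x) = sqrt(3)*(2*log(1/(C1 + 4*x)) - log(3))/6


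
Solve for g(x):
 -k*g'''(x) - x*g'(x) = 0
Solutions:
 g(x) = C1 + Integral(C2*airyai(x*(-1/k)^(1/3)) + C3*airybi(x*(-1/k)^(1/3)), x)


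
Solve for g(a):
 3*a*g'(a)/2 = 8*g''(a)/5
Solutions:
 g(a) = C1 + C2*erfi(sqrt(30)*a/8)


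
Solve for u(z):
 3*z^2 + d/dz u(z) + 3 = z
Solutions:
 u(z) = C1 - z^3 + z^2/2 - 3*z


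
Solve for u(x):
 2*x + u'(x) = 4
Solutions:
 u(x) = C1 - x^2 + 4*x


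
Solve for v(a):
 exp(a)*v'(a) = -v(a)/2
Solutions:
 v(a) = C1*exp(exp(-a)/2)


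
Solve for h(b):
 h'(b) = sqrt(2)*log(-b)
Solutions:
 h(b) = C1 + sqrt(2)*b*log(-b) - sqrt(2)*b


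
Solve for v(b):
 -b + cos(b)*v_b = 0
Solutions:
 v(b) = C1 + Integral(b/cos(b), b)


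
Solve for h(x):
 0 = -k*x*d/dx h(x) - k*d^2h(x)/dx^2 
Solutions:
 h(x) = C1 + C2*erf(sqrt(2)*x/2)


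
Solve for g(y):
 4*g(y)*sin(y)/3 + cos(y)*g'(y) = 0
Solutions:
 g(y) = C1*cos(y)^(4/3)


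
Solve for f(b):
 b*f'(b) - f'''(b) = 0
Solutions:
 f(b) = C1 + Integral(C2*airyai(b) + C3*airybi(b), b)


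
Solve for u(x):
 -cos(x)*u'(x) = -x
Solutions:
 u(x) = C1 + Integral(x/cos(x), x)


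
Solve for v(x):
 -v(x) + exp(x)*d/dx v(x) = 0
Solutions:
 v(x) = C1*exp(-exp(-x))


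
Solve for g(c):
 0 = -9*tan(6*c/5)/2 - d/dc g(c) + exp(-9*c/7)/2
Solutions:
 g(c) = C1 - 15*log(tan(6*c/5)^2 + 1)/8 - 7*exp(-9*c/7)/18


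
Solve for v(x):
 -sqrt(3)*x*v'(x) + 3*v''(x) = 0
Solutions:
 v(x) = C1 + C2*erfi(sqrt(2)*3^(3/4)*x/6)


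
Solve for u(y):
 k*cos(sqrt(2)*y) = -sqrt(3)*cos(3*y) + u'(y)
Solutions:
 u(y) = C1 + sqrt(2)*k*sin(sqrt(2)*y)/2 + sqrt(3)*sin(3*y)/3


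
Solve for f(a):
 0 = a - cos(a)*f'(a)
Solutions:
 f(a) = C1 + Integral(a/cos(a), a)


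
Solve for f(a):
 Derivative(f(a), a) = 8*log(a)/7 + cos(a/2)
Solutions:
 f(a) = C1 + 8*a*log(a)/7 - 8*a/7 + 2*sin(a/2)


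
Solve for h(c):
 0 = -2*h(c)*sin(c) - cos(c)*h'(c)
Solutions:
 h(c) = C1*cos(c)^2


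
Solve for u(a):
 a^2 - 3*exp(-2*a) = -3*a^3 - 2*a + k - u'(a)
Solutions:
 u(a) = C1 - 3*a^4/4 - a^3/3 - a^2 + a*k - 3*exp(-2*a)/2


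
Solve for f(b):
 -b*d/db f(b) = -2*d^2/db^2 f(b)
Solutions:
 f(b) = C1 + C2*erfi(b/2)


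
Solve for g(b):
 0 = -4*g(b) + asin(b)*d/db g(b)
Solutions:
 g(b) = C1*exp(4*Integral(1/asin(b), b))


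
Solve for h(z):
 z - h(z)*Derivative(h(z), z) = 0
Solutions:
 h(z) = -sqrt(C1 + z^2)
 h(z) = sqrt(C1 + z^2)


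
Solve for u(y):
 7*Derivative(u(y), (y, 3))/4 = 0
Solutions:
 u(y) = C1 + C2*y + C3*y^2


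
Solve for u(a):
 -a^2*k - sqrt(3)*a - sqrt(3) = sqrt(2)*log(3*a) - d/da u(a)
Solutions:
 u(a) = C1 + a^3*k/3 + sqrt(3)*a^2/2 + sqrt(2)*a*log(a) - sqrt(2)*a + sqrt(2)*a*log(3) + sqrt(3)*a


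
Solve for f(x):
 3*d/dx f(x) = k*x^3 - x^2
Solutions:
 f(x) = C1 + k*x^4/12 - x^3/9


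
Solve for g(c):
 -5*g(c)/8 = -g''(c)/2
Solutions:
 g(c) = C1*exp(-sqrt(5)*c/2) + C2*exp(sqrt(5)*c/2)


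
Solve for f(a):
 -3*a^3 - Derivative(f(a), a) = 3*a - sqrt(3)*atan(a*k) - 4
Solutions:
 f(a) = C1 - 3*a^4/4 - 3*a^2/2 + 4*a + sqrt(3)*Piecewise((a*atan(a*k) - log(a^2*k^2 + 1)/(2*k), Ne(k, 0)), (0, True))


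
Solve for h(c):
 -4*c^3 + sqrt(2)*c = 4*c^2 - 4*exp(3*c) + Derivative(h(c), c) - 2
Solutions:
 h(c) = C1 - c^4 - 4*c^3/3 + sqrt(2)*c^2/2 + 2*c + 4*exp(3*c)/3


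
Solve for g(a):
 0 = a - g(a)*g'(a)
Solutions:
 g(a) = -sqrt(C1 + a^2)
 g(a) = sqrt(C1 + a^2)


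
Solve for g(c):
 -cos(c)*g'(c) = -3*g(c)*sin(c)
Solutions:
 g(c) = C1/cos(c)^3


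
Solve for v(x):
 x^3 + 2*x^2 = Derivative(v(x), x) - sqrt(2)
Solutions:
 v(x) = C1 + x^4/4 + 2*x^3/3 + sqrt(2)*x


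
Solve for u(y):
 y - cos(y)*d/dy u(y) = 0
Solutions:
 u(y) = C1 + Integral(y/cos(y), y)


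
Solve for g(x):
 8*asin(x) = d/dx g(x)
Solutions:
 g(x) = C1 + 8*x*asin(x) + 8*sqrt(1 - x^2)


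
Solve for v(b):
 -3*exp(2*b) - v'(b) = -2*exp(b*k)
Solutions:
 v(b) = C1 - 3*exp(2*b)/2 + 2*exp(b*k)/k


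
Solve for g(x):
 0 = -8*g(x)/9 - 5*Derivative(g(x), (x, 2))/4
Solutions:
 g(x) = C1*sin(4*sqrt(10)*x/15) + C2*cos(4*sqrt(10)*x/15)


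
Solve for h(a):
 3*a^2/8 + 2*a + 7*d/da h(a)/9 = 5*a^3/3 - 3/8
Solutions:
 h(a) = C1 + 15*a^4/28 - 9*a^3/56 - 9*a^2/7 - 27*a/56


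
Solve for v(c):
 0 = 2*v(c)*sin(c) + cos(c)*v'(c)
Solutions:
 v(c) = C1*cos(c)^2


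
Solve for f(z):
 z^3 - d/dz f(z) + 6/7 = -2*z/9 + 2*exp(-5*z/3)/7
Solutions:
 f(z) = C1 + z^4/4 + z^2/9 + 6*z/7 + 6*exp(-5*z/3)/35


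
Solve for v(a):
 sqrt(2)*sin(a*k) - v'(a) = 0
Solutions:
 v(a) = C1 - sqrt(2)*cos(a*k)/k


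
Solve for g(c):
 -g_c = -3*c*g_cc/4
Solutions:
 g(c) = C1 + C2*c^(7/3)


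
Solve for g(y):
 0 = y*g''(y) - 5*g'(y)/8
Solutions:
 g(y) = C1 + C2*y^(13/8)


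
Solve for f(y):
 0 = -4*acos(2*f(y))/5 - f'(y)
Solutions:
 Integral(1/acos(2*_y), (_y, f(y))) = C1 - 4*y/5


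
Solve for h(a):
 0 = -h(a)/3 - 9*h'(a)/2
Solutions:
 h(a) = C1*exp(-2*a/27)


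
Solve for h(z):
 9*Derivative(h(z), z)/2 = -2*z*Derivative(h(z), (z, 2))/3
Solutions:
 h(z) = C1 + C2/z^(23/4)


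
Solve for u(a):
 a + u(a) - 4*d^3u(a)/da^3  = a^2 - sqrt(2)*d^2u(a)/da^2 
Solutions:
 u(a) = C1*exp(a*(-2^(1/3)*(sqrt(2) + 108 + sqrt(-2 + (sqrt(2) + 108)^2))^(1/3) - 2^(2/3)/(sqrt(2) + 108 + sqrt(-2 + (sqrt(2) + 108)^2))^(1/3) + 2*sqrt(2))/24)*sin(2^(1/3)*sqrt(3)*a*(-(sqrt(2) + 108 + sqrt(-2 + (sqrt(2) + 108)^2))^(1/3) + 2^(1/3)/(sqrt(2) + 108 + sqrt(-2 + (sqrt(2) + 108)^2))^(1/3))/24) + C2*exp(a*(-2^(1/3)*(sqrt(2) + 108 + sqrt(-2 + (sqrt(2) + 108)^2))^(1/3) - 2^(2/3)/(sqrt(2) + 108 + sqrt(-2 + (sqrt(2) + 108)^2))^(1/3) + 2*sqrt(2))/24)*cos(2^(1/3)*sqrt(3)*a*(-(sqrt(2) + 108 + sqrt(-2 + (sqrt(2) + 108)^2))^(1/3) + 2^(1/3)/(sqrt(2) + 108 + sqrt(-2 + (sqrt(2) + 108)^2))^(1/3))/24) + C3*exp(a*(2^(2/3)/(sqrt(2) + 108 + sqrt(-2 + (sqrt(2) + 108)^2))^(1/3) + sqrt(2) + 2^(1/3)*(sqrt(2) + 108 + sqrt(-2 + (sqrt(2) + 108)^2))^(1/3))/12) + a^2 - a - 2*sqrt(2)


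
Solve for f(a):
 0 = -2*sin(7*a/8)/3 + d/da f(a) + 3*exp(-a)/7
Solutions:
 f(a) = C1 - 16*cos(7*a/8)/21 + 3*exp(-a)/7


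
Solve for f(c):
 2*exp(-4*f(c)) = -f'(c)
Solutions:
 f(c) = log(-I*(C1 - 8*c)^(1/4))
 f(c) = log(I*(C1 - 8*c)^(1/4))
 f(c) = log(-(C1 - 8*c)^(1/4))
 f(c) = log(C1 - 8*c)/4


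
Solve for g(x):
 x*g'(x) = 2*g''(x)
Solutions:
 g(x) = C1 + C2*erfi(x/2)


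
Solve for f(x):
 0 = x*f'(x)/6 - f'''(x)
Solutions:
 f(x) = C1 + Integral(C2*airyai(6^(2/3)*x/6) + C3*airybi(6^(2/3)*x/6), x)


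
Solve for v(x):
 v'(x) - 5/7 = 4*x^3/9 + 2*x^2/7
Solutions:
 v(x) = C1 + x^4/9 + 2*x^3/21 + 5*x/7


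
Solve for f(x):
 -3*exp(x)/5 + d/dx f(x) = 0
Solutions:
 f(x) = C1 + 3*exp(x)/5


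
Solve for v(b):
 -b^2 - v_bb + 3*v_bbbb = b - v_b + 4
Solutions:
 v(b) = C1 + C2*exp(2^(1/3)*b*(2/(sqrt(77) + 9)^(1/3) + 2^(1/3)*(sqrt(77) + 9)^(1/3))/12)*sin(2^(1/3)*sqrt(3)*b*(-2^(1/3)*(sqrt(77) + 9)^(1/3) + 2/(sqrt(77) + 9)^(1/3))/12) + C3*exp(2^(1/3)*b*(2/(sqrt(77) + 9)^(1/3) + 2^(1/3)*(sqrt(77) + 9)^(1/3))/12)*cos(2^(1/3)*sqrt(3)*b*(-2^(1/3)*(sqrt(77) + 9)^(1/3) + 2/(sqrt(77) + 9)^(1/3))/12) + C4*exp(-2^(1/3)*b*(2/(sqrt(77) + 9)^(1/3) + 2^(1/3)*(sqrt(77) + 9)^(1/3))/6) + b^3/3 + 3*b^2/2 + 7*b


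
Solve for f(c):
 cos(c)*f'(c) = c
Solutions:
 f(c) = C1 + Integral(c/cos(c), c)


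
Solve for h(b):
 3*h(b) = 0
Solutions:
 h(b) = 0


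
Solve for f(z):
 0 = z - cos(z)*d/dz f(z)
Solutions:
 f(z) = C1 + Integral(z/cos(z), z)


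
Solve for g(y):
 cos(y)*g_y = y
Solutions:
 g(y) = C1 + Integral(y/cos(y), y)


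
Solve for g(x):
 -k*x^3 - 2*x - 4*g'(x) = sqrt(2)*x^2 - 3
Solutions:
 g(x) = C1 - k*x^4/16 - sqrt(2)*x^3/12 - x^2/4 + 3*x/4


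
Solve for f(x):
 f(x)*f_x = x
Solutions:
 f(x) = -sqrt(C1 + x^2)
 f(x) = sqrt(C1 + x^2)


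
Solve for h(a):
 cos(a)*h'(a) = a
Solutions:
 h(a) = C1 + Integral(a/cos(a), a)


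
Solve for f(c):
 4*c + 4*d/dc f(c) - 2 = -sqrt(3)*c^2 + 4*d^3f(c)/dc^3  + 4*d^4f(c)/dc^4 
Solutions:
 f(c) = C1 + C2*exp(-c*(2*2^(1/3)/(3*sqrt(69) + 25)^(1/3) + 4 + 2^(2/3)*(3*sqrt(69) + 25)^(1/3))/12)*sin(2^(1/3)*sqrt(3)*c*(-2^(1/3)*(3*sqrt(69) + 25)^(1/3) + 2/(3*sqrt(69) + 25)^(1/3))/12) + C3*exp(-c*(2*2^(1/3)/(3*sqrt(69) + 25)^(1/3) + 4 + 2^(2/3)*(3*sqrt(69) + 25)^(1/3))/12)*cos(2^(1/3)*sqrt(3)*c*(-2^(1/3)*(3*sqrt(69) + 25)^(1/3) + 2/(3*sqrt(69) + 25)^(1/3))/12) + C4*exp(c*(-2 + 2*2^(1/3)/(3*sqrt(69) + 25)^(1/3) + 2^(2/3)*(3*sqrt(69) + 25)^(1/3))/6) - sqrt(3)*c^3/12 - c^2/2 - sqrt(3)*c/2 + c/2


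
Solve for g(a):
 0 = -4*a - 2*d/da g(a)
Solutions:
 g(a) = C1 - a^2


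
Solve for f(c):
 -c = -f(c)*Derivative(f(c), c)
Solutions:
 f(c) = -sqrt(C1 + c^2)
 f(c) = sqrt(C1 + c^2)


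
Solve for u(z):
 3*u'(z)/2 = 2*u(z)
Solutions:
 u(z) = C1*exp(4*z/3)


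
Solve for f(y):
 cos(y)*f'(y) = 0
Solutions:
 f(y) = C1


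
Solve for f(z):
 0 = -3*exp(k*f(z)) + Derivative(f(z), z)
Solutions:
 f(z) = Piecewise((log(-1/(C1*k + 3*k*z))/k, Ne(k, 0)), (nan, True))
 f(z) = Piecewise((C1 + 3*z, Eq(k, 0)), (nan, True))


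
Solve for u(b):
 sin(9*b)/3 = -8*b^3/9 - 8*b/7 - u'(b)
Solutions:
 u(b) = C1 - 2*b^4/9 - 4*b^2/7 + cos(9*b)/27


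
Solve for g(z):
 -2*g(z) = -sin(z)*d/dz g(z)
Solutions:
 g(z) = C1*(cos(z) - 1)/(cos(z) + 1)


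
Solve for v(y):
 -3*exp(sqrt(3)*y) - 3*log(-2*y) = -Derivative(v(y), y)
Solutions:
 v(y) = C1 + 3*y*log(-y) + 3*y*(-1 + log(2)) + sqrt(3)*exp(sqrt(3)*y)


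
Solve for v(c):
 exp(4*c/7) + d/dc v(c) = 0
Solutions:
 v(c) = C1 - 7*exp(4*c/7)/4


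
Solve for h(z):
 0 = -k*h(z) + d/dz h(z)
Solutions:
 h(z) = C1*exp(k*z)


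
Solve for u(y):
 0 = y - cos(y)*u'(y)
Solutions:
 u(y) = C1 + Integral(y/cos(y), y)


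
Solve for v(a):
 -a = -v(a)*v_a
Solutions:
 v(a) = -sqrt(C1 + a^2)
 v(a) = sqrt(C1 + a^2)


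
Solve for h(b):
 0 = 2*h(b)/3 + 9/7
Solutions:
 h(b) = -27/14


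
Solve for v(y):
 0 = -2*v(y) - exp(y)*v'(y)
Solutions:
 v(y) = C1*exp(2*exp(-y))


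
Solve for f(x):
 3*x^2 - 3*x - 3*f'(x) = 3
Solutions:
 f(x) = C1 + x^3/3 - x^2/2 - x


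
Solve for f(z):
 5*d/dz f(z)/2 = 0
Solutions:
 f(z) = C1


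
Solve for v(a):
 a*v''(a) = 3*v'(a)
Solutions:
 v(a) = C1 + C2*a^4


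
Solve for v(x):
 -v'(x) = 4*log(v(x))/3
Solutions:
 li(v(x)) = C1 - 4*x/3


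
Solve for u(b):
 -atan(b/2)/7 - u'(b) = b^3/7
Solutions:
 u(b) = C1 - b^4/28 - b*atan(b/2)/7 + log(b^2 + 4)/7


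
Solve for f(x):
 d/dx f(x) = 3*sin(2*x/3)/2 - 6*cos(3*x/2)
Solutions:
 f(x) = C1 - 4*sin(3*x/2) - 9*cos(2*x/3)/4


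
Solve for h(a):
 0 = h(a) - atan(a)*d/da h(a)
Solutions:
 h(a) = C1*exp(Integral(1/atan(a), a))


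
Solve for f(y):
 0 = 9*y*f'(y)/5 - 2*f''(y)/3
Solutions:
 f(y) = C1 + C2*erfi(3*sqrt(15)*y/10)


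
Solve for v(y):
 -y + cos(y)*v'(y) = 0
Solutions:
 v(y) = C1 + Integral(y/cos(y), y)


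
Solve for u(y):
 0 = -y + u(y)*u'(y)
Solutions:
 u(y) = -sqrt(C1 + y^2)
 u(y) = sqrt(C1 + y^2)


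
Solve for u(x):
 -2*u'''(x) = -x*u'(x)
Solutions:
 u(x) = C1 + Integral(C2*airyai(2^(2/3)*x/2) + C3*airybi(2^(2/3)*x/2), x)


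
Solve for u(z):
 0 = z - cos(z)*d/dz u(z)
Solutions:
 u(z) = C1 + Integral(z/cos(z), z)


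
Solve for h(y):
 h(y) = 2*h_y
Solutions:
 h(y) = C1*exp(y/2)


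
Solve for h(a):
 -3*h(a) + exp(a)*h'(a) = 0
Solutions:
 h(a) = C1*exp(-3*exp(-a))


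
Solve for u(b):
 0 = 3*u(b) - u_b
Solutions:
 u(b) = C1*exp(3*b)


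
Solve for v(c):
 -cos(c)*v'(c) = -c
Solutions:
 v(c) = C1 + Integral(c/cos(c), c)


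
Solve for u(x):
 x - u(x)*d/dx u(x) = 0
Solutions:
 u(x) = -sqrt(C1 + x^2)
 u(x) = sqrt(C1 + x^2)


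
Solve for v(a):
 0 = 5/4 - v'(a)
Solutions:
 v(a) = C1 + 5*a/4


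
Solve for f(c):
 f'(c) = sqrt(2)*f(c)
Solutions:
 f(c) = C1*exp(sqrt(2)*c)


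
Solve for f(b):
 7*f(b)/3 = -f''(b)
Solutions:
 f(b) = C1*sin(sqrt(21)*b/3) + C2*cos(sqrt(21)*b/3)


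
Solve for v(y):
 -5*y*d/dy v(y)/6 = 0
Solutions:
 v(y) = C1


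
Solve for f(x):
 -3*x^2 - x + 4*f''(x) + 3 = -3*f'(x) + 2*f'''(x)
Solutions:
 f(x) = C1 + C2*exp(x*(1 - sqrt(10)/2)) + C3*exp(x*(1 + sqrt(10)/2)) + x^3/3 - 7*x^2/6 + 31*x/9


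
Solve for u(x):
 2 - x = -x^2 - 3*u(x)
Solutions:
 u(x) = -x^2/3 + x/3 - 2/3


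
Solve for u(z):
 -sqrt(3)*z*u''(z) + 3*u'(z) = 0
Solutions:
 u(z) = C1 + C2*z^(1 + sqrt(3))


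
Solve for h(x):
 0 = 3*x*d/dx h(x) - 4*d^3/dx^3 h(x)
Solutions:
 h(x) = C1 + Integral(C2*airyai(6^(1/3)*x/2) + C3*airybi(6^(1/3)*x/2), x)


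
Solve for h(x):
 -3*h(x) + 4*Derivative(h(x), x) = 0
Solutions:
 h(x) = C1*exp(3*x/4)


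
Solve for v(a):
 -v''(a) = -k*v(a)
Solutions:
 v(a) = C1*exp(-a*sqrt(k)) + C2*exp(a*sqrt(k))


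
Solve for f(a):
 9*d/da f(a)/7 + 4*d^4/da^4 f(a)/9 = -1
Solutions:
 f(a) = C1 + C4*exp(-3*294^(1/3)*a/14) - 7*a/9 + (C2*sin(3*3^(5/6)*98^(1/3)*a/28) + C3*cos(3*3^(5/6)*98^(1/3)*a/28))*exp(3*294^(1/3)*a/28)


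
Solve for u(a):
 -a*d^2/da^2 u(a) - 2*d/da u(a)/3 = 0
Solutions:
 u(a) = C1 + C2*a^(1/3)


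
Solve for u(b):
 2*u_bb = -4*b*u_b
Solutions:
 u(b) = C1 + C2*erf(b)


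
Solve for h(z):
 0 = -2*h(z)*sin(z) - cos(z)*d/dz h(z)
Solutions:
 h(z) = C1*cos(z)^2


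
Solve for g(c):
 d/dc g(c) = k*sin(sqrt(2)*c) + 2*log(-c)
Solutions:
 g(c) = C1 + 2*c*log(-c) - 2*c - sqrt(2)*k*cos(sqrt(2)*c)/2


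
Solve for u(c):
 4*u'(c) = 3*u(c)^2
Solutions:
 u(c) = -4/(C1 + 3*c)


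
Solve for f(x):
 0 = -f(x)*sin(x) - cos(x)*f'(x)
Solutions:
 f(x) = C1*cos(x)


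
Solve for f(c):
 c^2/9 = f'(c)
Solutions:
 f(c) = C1 + c^3/27


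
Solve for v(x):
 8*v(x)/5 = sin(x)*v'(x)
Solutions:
 v(x) = C1*(cos(x) - 1)^(4/5)/(cos(x) + 1)^(4/5)


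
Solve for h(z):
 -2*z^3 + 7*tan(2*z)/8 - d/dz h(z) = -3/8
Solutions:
 h(z) = C1 - z^4/2 + 3*z/8 - 7*log(cos(2*z))/16


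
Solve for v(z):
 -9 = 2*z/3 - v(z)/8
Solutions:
 v(z) = 16*z/3 + 72


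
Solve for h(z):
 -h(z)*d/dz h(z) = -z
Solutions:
 h(z) = -sqrt(C1 + z^2)
 h(z) = sqrt(C1 + z^2)


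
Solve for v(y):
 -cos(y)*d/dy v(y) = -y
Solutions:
 v(y) = C1 + Integral(y/cos(y), y)


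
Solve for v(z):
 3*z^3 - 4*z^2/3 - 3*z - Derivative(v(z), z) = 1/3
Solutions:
 v(z) = C1 + 3*z^4/4 - 4*z^3/9 - 3*z^2/2 - z/3


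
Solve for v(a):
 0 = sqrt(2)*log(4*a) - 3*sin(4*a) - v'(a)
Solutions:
 v(a) = C1 + sqrt(2)*a*(log(a) - 1) + 2*sqrt(2)*a*log(2) + 3*cos(4*a)/4


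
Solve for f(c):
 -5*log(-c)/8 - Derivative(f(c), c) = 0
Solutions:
 f(c) = C1 - 5*c*log(-c)/8 + 5*c/8


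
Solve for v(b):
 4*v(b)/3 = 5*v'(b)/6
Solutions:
 v(b) = C1*exp(8*b/5)


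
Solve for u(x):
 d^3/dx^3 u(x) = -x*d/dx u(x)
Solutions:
 u(x) = C1 + Integral(C2*airyai(-x) + C3*airybi(-x), x)


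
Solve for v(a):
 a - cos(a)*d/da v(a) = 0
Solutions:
 v(a) = C1 + Integral(a/cos(a), a)


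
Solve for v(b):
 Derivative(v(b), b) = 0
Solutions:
 v(b) = C1


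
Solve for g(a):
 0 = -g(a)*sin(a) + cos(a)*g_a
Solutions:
 g(a) = C1/cos(a)


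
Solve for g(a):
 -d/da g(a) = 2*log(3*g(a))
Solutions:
 Integral(1/(log(_y) + log(3)), (_y, g(a)))/2 = C1 - a


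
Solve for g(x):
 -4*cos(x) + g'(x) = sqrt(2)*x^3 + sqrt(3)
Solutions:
 g(x) = C1 + sqrt(2)*x^4/4 + sqrt(3)*x + 4*sin(x)


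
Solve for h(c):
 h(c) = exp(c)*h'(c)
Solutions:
 h(c) = C1*exp(-exp(-c))


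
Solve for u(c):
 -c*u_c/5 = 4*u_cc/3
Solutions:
 u(c) = C1 + C2*erf(sqrt(30)*c/20)


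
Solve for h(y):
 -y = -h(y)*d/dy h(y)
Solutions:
 h(y) = -sqrt(C1 + y^2)
 h(y) = sqrt(C1 + y^2)


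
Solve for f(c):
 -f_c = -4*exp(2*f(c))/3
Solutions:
 f(c) = log(-1/(C1 + 4*c))/2 - log(2) + log(6)/2
 f(c) = log(-sqrt(-1/(C1 + 4*c))) - log(2) + log(6)/2


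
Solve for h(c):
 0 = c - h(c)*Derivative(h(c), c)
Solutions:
 h(c) = -sqrt(C1 + c^2)
 h(c) = sqrt(C1 + c^2)


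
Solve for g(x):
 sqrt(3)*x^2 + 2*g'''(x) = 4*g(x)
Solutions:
 g(x) = C3*exp(2^(1/3)*x) + sqrt(3)*x^2/4 + (C1*sin(2^(1/3)*sqrt(3)*x/2) + C2*cos(2^(1/3)*sqrt(3)*x/2))*exp(-2^(1/3)*x/2)


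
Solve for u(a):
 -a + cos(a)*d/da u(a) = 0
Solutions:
 u(a) = C1 + Integral(a/cos(a), a)


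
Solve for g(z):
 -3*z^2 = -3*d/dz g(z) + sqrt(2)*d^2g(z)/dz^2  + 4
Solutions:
 g(z) = C1 + C2*exp(3*sqrt(2)*z/2) + z^3/3 + sqrt(2)*z^2/3 + 16*z/9


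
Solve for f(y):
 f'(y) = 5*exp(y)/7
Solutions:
 f(y) = C1 + 5*exp(y)/7


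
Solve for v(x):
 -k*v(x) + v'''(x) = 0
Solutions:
 v(x) = C1*exp(k^(1/3)*x) + C2*exp(k^(1/3)*x*(-1 + sqrt(3)*I)/2) + C3*exp(-k^(1/3)*x*(1 + sqrt(3)*I)/2)


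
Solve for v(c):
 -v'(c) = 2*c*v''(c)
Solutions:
 v(c) = C1 + C2*sqrt(c)


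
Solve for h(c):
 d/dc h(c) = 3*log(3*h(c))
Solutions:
 -Integral(1/(log(_y) + log(3)), (_y, h(c)))/3 = C1 - c


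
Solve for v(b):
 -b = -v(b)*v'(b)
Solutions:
 v(b) = -sqrt(C1 + b^2)
 v(b) = sqrt(C1 + b^2)


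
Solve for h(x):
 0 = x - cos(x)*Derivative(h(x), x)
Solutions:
 h(x) = C1 + Integral(x/cos(x), x)


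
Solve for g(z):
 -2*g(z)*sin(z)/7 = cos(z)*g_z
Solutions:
 g(z) = C1*cos(z)^(2/7)


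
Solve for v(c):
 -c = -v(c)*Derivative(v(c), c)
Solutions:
 v(c) = -sqrt(C1 + c^2)
 v(c) = sqrt(C1 + c^2)


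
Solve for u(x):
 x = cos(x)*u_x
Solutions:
 u(x) = C1 + Integral(x/cos(x), x)


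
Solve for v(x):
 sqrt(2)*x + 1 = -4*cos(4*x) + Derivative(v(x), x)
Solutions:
 v(x) = C1 + sqrt(2)*x^2/2 + x + sin(4*x)


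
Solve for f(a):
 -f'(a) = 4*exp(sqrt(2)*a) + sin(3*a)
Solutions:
 f(a) = C1 - 2*sqrt(2)*exp(sqrt(2)*a) + cos(3*a)/3


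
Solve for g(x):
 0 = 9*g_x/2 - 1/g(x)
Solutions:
 g(x) = -sqrt(C1 + 4*x)/3
 g(x) = sqrt(C1 + 4*x)/3


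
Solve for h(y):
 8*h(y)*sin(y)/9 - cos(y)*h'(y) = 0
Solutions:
 h(y) = C1/cos(y)^(8/9)


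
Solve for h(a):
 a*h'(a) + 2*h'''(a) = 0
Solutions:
 h(a) = C1 + Integral(C2*airyai(-2^(2/3)*a/2) + C3*airybi(-2^(2/3)*a/2), a)


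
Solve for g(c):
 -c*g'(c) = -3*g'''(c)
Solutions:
 g(c) = C1 + Integral(C2*airyai(3^(2/3)*c/3) + C3*airybi(3^(2/3)*c/3), c)


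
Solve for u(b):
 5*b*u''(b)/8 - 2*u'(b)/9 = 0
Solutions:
 u(b) = C1 + C2*b^(61/45)


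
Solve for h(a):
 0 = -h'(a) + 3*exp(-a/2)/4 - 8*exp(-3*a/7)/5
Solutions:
 h(a) = C1 - 3*exp(-a/2)/2 + 56*exp(-3*a/7)/15


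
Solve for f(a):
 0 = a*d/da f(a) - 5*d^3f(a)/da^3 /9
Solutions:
 f(a) = C1 + Integral(C2*airyai(15^(2/3)*a/5) + C3*airybi(15^(2/3)*a/5), a)


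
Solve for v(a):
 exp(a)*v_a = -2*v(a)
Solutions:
 v(a) = C1*exp(2*exp(-a))


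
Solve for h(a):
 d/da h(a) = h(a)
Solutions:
 h(a) = C1*exp(a)


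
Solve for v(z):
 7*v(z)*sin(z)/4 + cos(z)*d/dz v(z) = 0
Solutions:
 v(z) = C1*cos(z)^(7/4)


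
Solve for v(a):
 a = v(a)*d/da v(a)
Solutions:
 v(a) = -sqrt(C1 + a^2)
 v(a) = sqrt(C1 + a^2)


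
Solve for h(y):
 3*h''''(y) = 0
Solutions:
 h(y) = C1 + C2*y + C3*y^2 + C4*y^3


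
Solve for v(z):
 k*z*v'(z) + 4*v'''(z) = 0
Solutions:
 v(z) = C1 + Integral(C2*airyai(2^(1/3)*z*(-k)^(1/3)/2) + C3*airybi(2^(1/3)*z*(-k)^(1/3)/2), z)


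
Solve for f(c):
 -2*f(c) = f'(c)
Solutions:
 f(c) = C1*exp(-2*c)


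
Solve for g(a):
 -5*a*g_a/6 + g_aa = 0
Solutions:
 g(a) = C1 + C2*erfi(sqrt(15)*a/6)


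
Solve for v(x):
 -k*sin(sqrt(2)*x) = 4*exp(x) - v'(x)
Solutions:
 v(x) = C1 - sqrt(2)*k*cos(sqrt(2)*x)/2 + 4*exp(x)


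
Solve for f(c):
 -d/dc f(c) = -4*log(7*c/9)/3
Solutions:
 f(c) = C1 + 4*c*log(c)/3 - 8*c*log(3)/3 - 4*c/3 + 4*c*log(7)/3


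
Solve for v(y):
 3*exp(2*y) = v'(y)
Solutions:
 v(y) = C1 + 3*exp(2*y)/2


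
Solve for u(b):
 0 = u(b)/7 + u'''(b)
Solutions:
 u(b) = C3*exp(-7^(2/3)*b/7) + (C1*sin(sqrt(3)*7^(2/3)*b/14) + C2*cos(sqrt(3)*7^(2/3)*b/14))*exp(7^(2/3)*b/14)


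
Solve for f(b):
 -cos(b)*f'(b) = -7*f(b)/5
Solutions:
 f(b) = C1*(sin(b) + 1)^(7/10)/(sin(b) - 1)^(7/10)


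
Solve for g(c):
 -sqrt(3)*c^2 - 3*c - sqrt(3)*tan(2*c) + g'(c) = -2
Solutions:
 g(c) = C1 + sqrt(3)*c^3/3 + 3*c^2/2 - 2*c - sqrt(3)*log(cos(2*c))/2


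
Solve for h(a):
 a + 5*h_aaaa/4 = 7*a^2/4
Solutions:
 h(a) = C1 + C2*a + C3*a^2 + C4*a^3 + 7*a^6/1800 - a^5/150


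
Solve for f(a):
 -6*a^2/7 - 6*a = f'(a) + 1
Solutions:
 f(a) = C1 - 2*a^3/7 - 3*a^2 - a


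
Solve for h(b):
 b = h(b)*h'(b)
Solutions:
 h(b) = -sqrt(C1 + b^2)
 h(b) = sqrt(C1 + b^2)


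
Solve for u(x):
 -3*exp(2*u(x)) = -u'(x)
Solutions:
 u(x) = log(-sqrt(-1/(C1 + 3*x))) - log(2)/2
 u(x) = log(-1/(C1 + 3*x))/2 - log(2)/2


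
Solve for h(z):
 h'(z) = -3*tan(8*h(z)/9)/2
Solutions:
 h(z) = -9*asin(C1*exp(-4*z/3))/8 + 9*pi/8
 h(z) = 9*asin(C1*exp(-4*z/3))/8


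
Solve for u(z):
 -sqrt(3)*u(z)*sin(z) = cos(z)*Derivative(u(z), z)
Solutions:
 u(z) = C1*cos(z)^(sqrt(3))


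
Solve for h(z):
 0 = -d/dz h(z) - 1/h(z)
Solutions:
 h(z) = -sqrt(C1 - 2*z)
 h(z) = sqrt(C1 - 2*z)


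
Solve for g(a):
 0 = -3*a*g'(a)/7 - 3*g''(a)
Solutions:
 g(a) = C1 + C2*erf(sqrt(14)*a/14)


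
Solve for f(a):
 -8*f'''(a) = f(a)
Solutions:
 f(a) = C3*exp(-a/2) + (C1*sin(sqrt(3)*a/4) + C2*cos(sqrt(3)*a/4))*exp(a/4)


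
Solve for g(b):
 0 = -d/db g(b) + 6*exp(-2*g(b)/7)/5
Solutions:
 g(b) = 7*log(-sqrt(C1 + 6*b)) - 7*log(35) + 7*log(70)/2
 g(b) = 7*log(C1 + 6*b)/2 - 7*log(35) + 7*log(70)/2


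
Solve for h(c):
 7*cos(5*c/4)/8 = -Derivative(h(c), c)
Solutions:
 h(c) = C1 - 7*sin(5*c/4)/10


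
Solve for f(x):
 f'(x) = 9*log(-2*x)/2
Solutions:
 f(x) = C1 + 9*x*log(-x)/2 + 9*x*(-1 + log(2))/2


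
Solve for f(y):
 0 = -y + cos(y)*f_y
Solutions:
 f(y) = C1 + Integral(y/cos(y), y)


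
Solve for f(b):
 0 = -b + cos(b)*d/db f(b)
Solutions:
 f(b) = C1 + Integral(b/cos(b), b)


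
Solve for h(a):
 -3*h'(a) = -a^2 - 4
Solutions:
 h(a) = C1 + a^3/9 + 4*a/3


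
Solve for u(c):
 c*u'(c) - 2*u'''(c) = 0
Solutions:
 u(c) = C1 + Integral(C2*airyai(2^(2/3)*c/2) + C3*airybi(2^(2/3)*c/2), c)


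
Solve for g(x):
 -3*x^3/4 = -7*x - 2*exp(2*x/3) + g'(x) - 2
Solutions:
 g(x) = C1 - 3*x^4/16 + 7*x^2/2 + 2*x + 3*exp(2*x/3)


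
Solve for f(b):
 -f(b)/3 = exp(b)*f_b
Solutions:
 f(b) = C1*exp(exp(-b)/3)


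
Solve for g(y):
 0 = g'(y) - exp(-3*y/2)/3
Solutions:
 g(y) = C1 - 2*exp(-3*y/2)/9


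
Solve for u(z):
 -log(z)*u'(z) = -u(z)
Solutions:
 u(z) = C1*exp(li(z))


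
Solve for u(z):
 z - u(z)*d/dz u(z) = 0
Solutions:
 u(z) = -sqrt(C1 + z^2)
 u(z) = sqrt(C1 + z^2)
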